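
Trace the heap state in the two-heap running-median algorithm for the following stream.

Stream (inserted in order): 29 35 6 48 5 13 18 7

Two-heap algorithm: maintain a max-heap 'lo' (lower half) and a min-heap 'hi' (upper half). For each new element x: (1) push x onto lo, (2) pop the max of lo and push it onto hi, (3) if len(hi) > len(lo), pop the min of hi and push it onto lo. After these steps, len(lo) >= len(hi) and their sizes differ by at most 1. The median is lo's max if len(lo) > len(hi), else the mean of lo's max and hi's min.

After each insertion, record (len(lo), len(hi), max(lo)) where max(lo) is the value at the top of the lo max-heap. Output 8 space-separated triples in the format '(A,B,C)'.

Answer: (1,0,29) (1,1,29) (2,1,29) (2,2,29) (3,2,29) (3,3,13) (4,3,18) (4,4,13)

Derivation:
Step 1: insert 29 -> lo=[29] hi=[] -> (len(lo)=1, len(hi)=0, max(lo)=29)
Step 2: insert 35 -> lo=[29] hi=[35] -> (len(lo)=1, len(hi)=1, max(lo)=29)
Step 3: insert 6 -> lo=[6, 29] hi=[35] -> (len(lo)=2, len(hi)=1, max(lo)=29)
Step 4: insert 48 -> lo=[6, 29] hi=[35, 48] -> (len(lo)=2, len(hi)=2, max(lo)=29)
Step 5: insert 5 -> lo=[5, 6, 29] hi=[35, 48] -> (len(lo)=3, len(hi)=2, max(lo)=29)
Step 6: insert 13 -> lo=[5, 6, 13] hi=[29, 35, 48] -> (len(lo)=3, len(hi)=3, max(lo)=13)
Step 7: insert 18 -> lo=[5, 6, 13, 18] hi=[29, 35, 48] -> (len(lo)=4, len(hi)=3, max(lo)=18)
Step 8: insert 7 -> lo=[5, 6, 7, 13] hi=[18, 29, 35, 48] -> (len(lo)=4, len(hi)=4, max(lo)=13)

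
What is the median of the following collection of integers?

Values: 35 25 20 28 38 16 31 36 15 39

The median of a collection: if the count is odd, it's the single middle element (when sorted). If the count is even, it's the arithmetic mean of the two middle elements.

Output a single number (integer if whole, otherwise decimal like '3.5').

Answer: 29.5

Derivation:
Step 1: insert 35 -> lo=[35] (size 1, max 35) hi=[] (size 0) -> median=35
Step 2: insert 25 -> lo=[25] (size 1, max 25) hi=[35] (size 1, min 35) -> median=30
Step 3: insert 20 -> lo=[20, 25] (size 2, max 25) hi=[35] (size 1, min 35) -> median=25
Step 4: insert 28 -> lo=[20, 25] (size 2, max 25) hi=[28, 35] (size 2, min 28) -> median=26.5
Step 5: insert 38 -> lo=[20, 25, 28] (size 3, max 28) hi=[35, 38] (size 2, min 35) -> median=28
Step 6: insert 16 -> lo=[16, 20, 25] (size 3, max 25) hi=[28, 35, 38] (size 3, min 28) -> median=26.5
Step 7: insert 31 -> lo=[16, 20, 25, 28] (size 4, max 28) hi=[31, 35, 38] (size 3, min 31) -> median=28
Step 8: insert 36 -> lo=[16, 20, 25, 28] (size 4, max 28) hi=[31, 35, 36, 38] (size 4, min 31) -> median=29.5
Step 9: insert 15 -> lo=[15, 16, 20, 25, 28] (size 5, max 28) hi=[31, 35, 36, 38] (size 4, min 31) -> median=28
Step 10: insert 39 -> lo=[15, 16, 20, 25, 28] (size 5, max 28) hi=[31, 35, 36, 38, 39] (size 5, min 31) -> median=29.5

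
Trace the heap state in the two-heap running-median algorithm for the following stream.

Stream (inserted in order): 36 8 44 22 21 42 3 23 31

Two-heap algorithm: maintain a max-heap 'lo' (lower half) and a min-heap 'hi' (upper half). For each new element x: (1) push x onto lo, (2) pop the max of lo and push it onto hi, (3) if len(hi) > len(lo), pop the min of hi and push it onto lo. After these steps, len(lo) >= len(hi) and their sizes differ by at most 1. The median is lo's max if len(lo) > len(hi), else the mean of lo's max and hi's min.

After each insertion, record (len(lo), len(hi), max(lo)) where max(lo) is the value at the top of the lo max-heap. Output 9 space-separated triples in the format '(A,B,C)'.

Answer: (1,0,36) (1,1,8) (2,1,36) (2,2,22) (3,2,22) (3,3,22) (4,3,22) (4,4,22) (5,4,23)

Derivation:
Step 1: insert 36 -> lo=[36] hi=[] -> (len(lo)=1, len(hi)=0, max(lo)=36)
Step 2: insert 8 -> lo=[8] hi=[36] -> (len(lo)=1, len(hi)=1, max(lo)=8)
Step 3: insert 44 -> lo=[8, 36] hi=[44] -> (len(lo)=2, len(hi)=1, max(lo)=36)
Step 4: insert 22 -> lo=[8, 22] hi=[36, 44] -> (len(lo)=2, len(hi)=2, max(lo)=22)
Step 5: insert 21 -> lo=[8, 21, 22] hi=[36, 44] -> (len(lo)=3, len(hi)=2, max(lo)=22)
Step 6: insert 42 -> lo=[8, 21, 22] hi=[36, 42, 44] -> (len(lo)=3, len(hi)=3, max(lo)=22)
Step 7: insert 3 -> lo=[3, 8, 21, 22] hi=[36, 42, 44] -> (len(lo)=4, len(hi)=3, max(lo)=22)
Step 8: insert 23 -> lo=[3, 8, 21, 22] hi=[23, 36, 42, 44] -> (len(lo)=4, len(hi)=4, max(lo)=22)
Step 9: insert 31 -> lo=[3, 8, 21, 22, 23] hi=[31, 36, 42, 44] -> (len(lo)=5, len(hi)=4, max(lo)=23)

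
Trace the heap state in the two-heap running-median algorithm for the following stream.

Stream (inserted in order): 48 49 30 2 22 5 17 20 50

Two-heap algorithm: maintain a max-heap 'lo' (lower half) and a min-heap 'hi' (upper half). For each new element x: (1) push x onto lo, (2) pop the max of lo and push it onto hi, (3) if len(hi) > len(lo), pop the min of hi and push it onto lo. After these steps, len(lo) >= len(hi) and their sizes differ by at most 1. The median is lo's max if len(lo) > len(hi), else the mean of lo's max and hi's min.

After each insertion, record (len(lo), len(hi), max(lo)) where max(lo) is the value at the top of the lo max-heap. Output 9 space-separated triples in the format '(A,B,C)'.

Step 1: insert 48 -> lo=[48] hi=[] -> (len(lo)=1, len(hi)=0, max(lo)=48)
Step 2: insert 49 -> lo=[48] hi=[49] -> (len(lo)=1, len(hi)=1, max(lo)=48)
Step 3: insert 30 -> lo=[30, 48] hi=[49] -> (len(lo)=2, len(hi)=1, max(lo)=48)
Step 4: insert 2 -> lo=[2, 30] hi=[48, 49] -> (len(lo)=2, len(hi)=2, max(lo)=30)
Step 5: insert 22 -> lo=[2, 22, 30] hi=[48, 49] -> (len(lo)=3, len(hi)=2, max(lo)=30)
Step 6: insert 5 -> lo=[2, 5, 22] hi=[30, 48, 49] -> (len(lo)=3, len(hi)=3, max(lo)=22)
Step 7: insert 17 -> lo=[2, 5, 17, 22] hi=[30, 48, 49] -> (len(lo)=4, len(hi)=3, max(lo)=22)
Step 8: insert 20 -> lo=[2, 5, 17, 20] hi=[22, 30, 48, 49] -> (len(lo)=4, len(hi)=4, max(lo)=20)
Step 9: insert 50 -> lo=[2, 5, 17, 20, 22] hi=[30, 48, 49, 50] -> (len(lo)=5, len(hi)=4, max(lo)=22)

Answer: (1,0,48) (1,1,48) (2,1,48) (2,2,30) (3,2,30) (3,3,22) (4,3,22) (4,4,20) (5,4,22)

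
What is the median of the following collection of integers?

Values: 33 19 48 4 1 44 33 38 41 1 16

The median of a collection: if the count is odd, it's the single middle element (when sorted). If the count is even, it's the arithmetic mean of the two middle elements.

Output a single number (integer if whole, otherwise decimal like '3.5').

Step 1: insert 33 -> lo=[33] (size 1, max 33) hi=[] (size 0) -> median=33
Step 2: insert 19 -> lo=[19] (size 1, max 19) hi=[33] (size 1, min 33) -> median=26
Step 3: insert 48 -> lo=[19, 33] (size 2, max 33) hi=[48] (size 1, min 48) -> median=33
Step 4: insert 4 -> lo=[4, 19] (size 2, max 19) hi=[33, 48] (size 2, min 33) -> median=26
Step 5: insert 1 -> lo=[1, 4, 19] (size 3, max 19) hi=[33, 48] (size 2, min 33) -> median=19
Step 6: insert 44 -> lo=[1, 4, 19] (size 3, max 19) hi=[33, 44, 48] (size 3, min 33) -> median=26
Step 7: insert 33 -> lo=[1, 4, 19, 33] (size 4, max 33) hi=[33, 44, 48] (size 3, min 33) -> median=33
Step 8: insert 38 -> lo=[1, 4, 19, 33] (size 4, max 33) hi=[33, 38, 44, 48] (size 4, min 33) -> median=33
Step 9: insert 41 -> lo=[1, 4, 19, 33, 33] (size 5, max 33) hi=[38, 41, 44, 48] (size 4, min 38) -> median=33
Step 10: insert 1 -> lo=[1, 1, 4, 19, 33] (size 5, max 33) hi=[33, 38, 41, 44, 48] (size 5, min 33) -> median=33
Step 11: insert 16 -> lo=[1, 1, 4, 16, 19, 33] (size 6, max 33) hi=[33, 38, 41, 44, 48] (size 5, min 33) -> median=33

Answer: 33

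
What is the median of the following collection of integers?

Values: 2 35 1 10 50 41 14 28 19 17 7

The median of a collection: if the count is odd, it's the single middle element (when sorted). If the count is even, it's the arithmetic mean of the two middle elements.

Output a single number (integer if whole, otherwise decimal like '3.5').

Answer: 17

Derivation:
Step 1: insert 2 -> lo=[2] (size 1, max 2) hi=[] (size 0) -> median=2
Step 2: insert 35 -> lo=[2] (size 1, max 2) hi=[35] (size 1, min 35) -> median=18.5
Step 3: insert 1 -> lo=[1, 2] (size 2, max 2) hi=[35] (size 1, min 35) -> median=2
Step 4: insert 10 -> lo=[1, 2] (size 2, max 2) hi=[10, 35] (size 2, min 10) -> median=6
Step 5: insert 50 -> lo=[1, 2, 10] (size 3, max 10) hi=[35, 50] (size 2, min 35) -> median=10
Step 6: insert 41 -> lo=[1, 2, 10] (size 3, max 10) hi=[35, 41, 50] (size 3, min 35) -> median=22.5
Step 7: insert 14 -> lo=[1, 2, 10, 14] (size 4, max 14) hi=[35, 41, 50] (size 3, min 35) -> median=14
Step 8: insert 28 -> lo=[1, 2, 10, 14] (size 4, max 14) hi=[28, 35, 41, 50] (size 4, min 28) -> median=21
Step 9: insert 19 -> lo=[1, 2, 10, 14, 19] (size 5, max 19) hi=[28, 35, 41, 50] (size 4, min 28) -> median=19
Step 10: insert 17 -> lo=[1, 2, 10, 14, 17] (size 5, max 17) hi=[19, 28, 35, 41, 50] (size 5, min 19) -> median=18
Step 11: insert 7 -> lo=[1, 2, 7, 10, 14, 17] (size 6, max 17) hi=[19, 28, 35, 41, 50] (size 5, min 19) -> median=17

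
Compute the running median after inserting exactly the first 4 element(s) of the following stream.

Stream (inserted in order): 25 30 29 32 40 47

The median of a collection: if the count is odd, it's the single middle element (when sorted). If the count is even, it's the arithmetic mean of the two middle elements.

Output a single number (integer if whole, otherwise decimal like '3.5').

Answer: 29.5

Derivation:
Step 1: insert 25 -> lo=[25] (size 1, max 25) hi=[] (size 0) -> median=25
Step 2: insert 30 -> lo=[25] (size 1, max 25) hi=[30] (size 1, min 30) -> median=27.5
Step 3: insert 29 -> lo=[25, 29] (size 2, max 29) hi=[30] (size 1, min 30) -> median=29
Step 4: insert 32 -> lo=[25, 29] (size 2, max 29) hi=[30, 32] (size 2, min 30) -> median=29.5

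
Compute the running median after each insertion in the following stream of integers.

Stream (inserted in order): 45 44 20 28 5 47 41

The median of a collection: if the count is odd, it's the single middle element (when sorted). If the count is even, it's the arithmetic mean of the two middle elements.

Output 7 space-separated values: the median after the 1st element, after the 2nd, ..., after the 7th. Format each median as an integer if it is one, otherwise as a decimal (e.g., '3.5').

Answer: 45 44.5 44 36 28 36 41

Derivation:
Step 1: insert 45 -> lo=[45] (size 1, max 45) hi=[] (size 0) -> median=45
Step 2: insert 44 -> lo=[44] (size 1, max 44) hi=[45] (size 1, min 45) -> median=44.5
Step 3: insert 20 -> lo=[20, 44] (size 2, max 44) hi=[45] (size 1, min 45) -> median=44
Step 4: insert 28 -> lo=[20, 28] (size 2, max 28) hi=[44, 45] (size 2, min 44) -> median=36
Step 5: insert 5 -> lo=[5, 20, 28] (size 3, max 28) hi=[44, 45] (size 2, min 44) -> median=28
Step 6: insert 47 -> lo=[5, 20, 28] (size 3, max 28) hi=[44, 45, 47] (size 3, min 44) -> median=36
Step 7: insert 41 -> lo=[5, 20, 28, 41] (size 4, max 41) hi=[44, 45, 47] (size 3, min 44) -> median=41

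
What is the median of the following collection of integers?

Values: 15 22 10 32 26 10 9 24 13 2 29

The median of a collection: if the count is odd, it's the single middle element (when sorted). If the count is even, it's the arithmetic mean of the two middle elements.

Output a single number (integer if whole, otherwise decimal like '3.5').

Step 1: insert 15 -> lo=[15] (size 1, max 15) hi=[] (size 0) -> median=15
Step 2: insert 22 -> lo=[15] (size 1, max 15) hi=[22] (size 1, min 22) -> median=18.5
Step 3: insert 10 -> lo=[10, 15] (size 2, max 15) hi=[22] (size 1, min 22) -> median=15
Step 4: insert 32 -> lo=[10, 15] (size 2, max 15) hi=[22, 32] (size 2, min 22) -> median=18.5
Step 5: insert 26 -> lo=[10, 15, 22] (size 3, max 22) hi=[26, 32] (size 2, min 26) -> median=22
Step 6: insert 10 -> lo=[10, 10, 15] (size 3, max 15) hi=[22, 26, 32] (size 3, min 22) -> median=18.5
Step 7: insert 9 -> lo=[9, 10, 10, 15] (size 4, max 15) hi=[22, 26, 32] (size 3, min 22) -> median=15
Step 8: insert 24 -> lo=[9, 10, 10, 15] (size 4, max 15) hi=[22, 24, 26, 32] (size 4, min 22) -> median=18.5
Step 9: insert 13 -> lo=[9, 10, 10, 13, 15] (size 5, max 15) hi=[22, 24, 26, 32] (size 4, min 22) -> median=15
Step 10: insert 2 -> lo=[2, 9, 10, 10, 13] (size 5, max 13) hi=[15, 22, 24, 26, 32] (size 5, min 15) -> median=14
Step 11: insert 29 -> lo=[2, 9, 10, 10, 13, 15] (size 6, max 15) hi=[22, 24, 26, 29, 32] (size 5, min 22) -> median=15

Answer: 15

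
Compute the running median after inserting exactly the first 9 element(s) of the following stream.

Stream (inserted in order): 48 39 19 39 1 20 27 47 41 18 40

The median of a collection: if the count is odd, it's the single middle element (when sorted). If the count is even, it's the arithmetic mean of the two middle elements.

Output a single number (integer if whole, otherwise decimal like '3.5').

Answer: 39

Derivation:
Step 1: insert 48 -> lo=[48] (size 1, max 48) hi=[] (size 0) -> median=48
Step 2: insert 39 -> lo=[39] (size 1, max 39) hi=[48] (size 1, min 48) -> median=43.5
Step 3: insert 19 -> lo=[19, 39] (size 2, max 39) hi=[48] (size 1, min 48) -> median=39
Step 4: insert 39 -> lo=[19, 39] (size 2, max 39) hi=[39, 48] (size 2, min 39) -> median=39
Step 5: insert 1 -> lo=[1, 19, 39] (size 3, max 39) hi=[39, 48] (size 2, min 39) -> median=39
Step 6: insert 20 -> lo=[1, 19, 20] (size 3, max 20) hi=[39, 39, 48] (size 3, min 39) -> median=29.5
Step 7: insert 27 -> lo=[1, 19, 20, 27] (size 4, max 27) hi=[39, 39, 48] (size 3, min 39) -> median=27
Step 8: insert 47 -> lo=[1, 19, 20, 27] (size 4, max 27) hi=[39, 39, 47, 48] (size 4, min 39) -> median=33
Step 9: insert 41 -> lo=[1, 19, 20, 27, 39] (size 5, max 39) hi=[39, 41, 47, 48] (size 4, min 39) -> median=39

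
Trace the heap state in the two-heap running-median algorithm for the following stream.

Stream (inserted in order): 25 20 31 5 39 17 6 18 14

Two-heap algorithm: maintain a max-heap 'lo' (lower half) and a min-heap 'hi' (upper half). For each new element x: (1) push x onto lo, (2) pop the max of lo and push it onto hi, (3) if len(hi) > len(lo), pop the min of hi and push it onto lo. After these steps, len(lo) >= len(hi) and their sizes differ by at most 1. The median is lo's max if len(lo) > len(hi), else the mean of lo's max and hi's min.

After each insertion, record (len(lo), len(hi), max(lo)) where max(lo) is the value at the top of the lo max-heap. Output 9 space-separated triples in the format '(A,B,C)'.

Step 1: insert 25 -> lo=[25] hi=[] -> (len(lo)=1, len(hi)=0, max(lo)=25)
Step 2: insert 20 -> lo=[20] hi=[25] -> (len(lo)=1, len(hi)=1, max(lo)=20)
Step 3: insert 31 -> lo=[20, 25] hi=[31] -> (len(lo)=2, len(hi)=1, max(lo)=25)
Step 4: insert 5 -> lo=[5, 20] hi=[25, 31] -> (len(lo)=2, len(hi)=2, max(lo)=20)
Step 5: insert 39 -> lo=[5, 20, 25] hi=[31, 39] -> (len(lo)=3, len(hi)=2, max(lo)=25)
Step 6: insert 17 -> lo=[5, 17, 20] hi=[25, 31, 39] -> (len(lo)=3, len(hi)=3, max(lo)=20)
Step 7: insert 6 -> lo=[5, 6, 17, 20] hi=[25, 31, 39] -> (len(lo)=4, len(hi)=3, max(lo)=20)
Step 8: insert 18 -> lo=[5, 6, 17, 18] hi=[20, 25, 31, 39] -> (len(lo)=4, len(hi)=4, max(lo)=18)
Step 9: insert 14 -> lo=[5, 6, 14, 17, 18] hi=[20, 25, 31, 39] -> (len(lo)=5, len(hi)=4, max(lo)=18)

Answer: (1,0,25) (1,1,20) (2,1,25) (2,2,20) (3,2,25) (3,3,20) (4,3,20) (4,4,18) (5,4,18)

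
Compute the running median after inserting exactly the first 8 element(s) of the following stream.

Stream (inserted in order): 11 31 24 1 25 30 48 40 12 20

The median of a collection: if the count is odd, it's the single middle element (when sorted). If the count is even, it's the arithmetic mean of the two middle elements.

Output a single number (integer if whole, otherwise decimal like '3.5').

Step 1: insert 11 -> lo=[11] (size 1, max 11) hi=[] (size 0) -> median=11
Step 2: insert 31 -> lo=[11] (size 1, max 11) hi=[31] (size 1, min 31) -> median=21
Step 3: insert 24 -> lo=[11, 24] (size 2, max 24) hi=[31] (size 1, min 31) -> median=24
Step 4: insert 1 -> lo=[1, 11] (size 2, max 11) hi=[24, 31] (size 2, min 24) -> median=17.5
Step 5: insert 25 -> lo=[1, 11, 24] (size 3, max 24) hi=[25, 31] (size 2, min 25) -> median=24
Step 6: insert 30 -> lo=[1, 11, 24] (size 3, max 24) hi=[25, 30, 31] (size 3, min 25) -> median=24.5
Step 7: insert 48 -> lo=[1, 11, 24, 25] (size 4, max 25) hi=[30, 31, 48] (size 3, min 30) -> median=25
Step 8: insert 40 -> lo=[1, 11, 24, 25] (size 4, max 25) hi=[30, 31, 40, 48] (size 4, min 30) -> median=27.5

Answer: 27.5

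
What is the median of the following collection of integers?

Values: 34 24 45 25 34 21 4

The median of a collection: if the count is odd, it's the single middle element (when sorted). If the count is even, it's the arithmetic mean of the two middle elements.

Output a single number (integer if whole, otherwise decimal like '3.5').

Answer: 25

Derivation:
Step 1: insert 34 -> lo=[34] (size 1, max 34) hi=[] (size 0) -> median=34
Step 2: insert 24 -> lo=[24] (size 1, max 24) hi=[34] (size 1, min 34) -> median=29
Step 3: insert 45 -> lo=[24, 34] (size 2, max 34) hi=[45] (size 1, min 45) -> median=34
Step 4: insert 25 -> lo=[24, 25] (size 2, max 25) hi=[34, 45] (size 2, min 34) -> median=29.5
Step 5: insert 34 -> lo=[24, 25, 34] (size 3, max 34) hi=[34, 45] (size 2, min 34) -> median=34
Step 6: insert 21 -> lo=[21, 24, 25] (size 3, max 25) hi=[34, 34, 45] (size 3, min 34) -> median=29.5
Step 7: insert 4 -> lo=[4, 21, 24, 25] (size 4, max 25) hi=[34, 34, 45] (size 3, min 34) -> median=25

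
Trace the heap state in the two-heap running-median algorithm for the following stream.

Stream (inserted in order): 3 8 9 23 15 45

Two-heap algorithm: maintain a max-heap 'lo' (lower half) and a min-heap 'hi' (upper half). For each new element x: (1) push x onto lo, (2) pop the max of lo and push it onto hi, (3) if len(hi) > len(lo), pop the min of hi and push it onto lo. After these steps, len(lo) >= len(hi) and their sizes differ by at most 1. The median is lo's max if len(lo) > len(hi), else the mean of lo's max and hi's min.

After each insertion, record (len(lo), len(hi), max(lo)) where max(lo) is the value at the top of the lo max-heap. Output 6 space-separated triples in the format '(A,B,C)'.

Answer: (1,0,3) (1,1,3) (2,1,8) (2,2,8) (3,2,9) (3,3,9)

Derivation:
Step 1: insert 3 -> lo=[3] hi=[] -> (len(lo)=1, len(hi)=0, max(lo)=3)
Step 2: insert 8 -> lo=[3] hi=[8] -> (len(lo)=1, len(hi)=1, max(lo)=3)
Step 3: insert 9 -> lo=[3, 8] hi=[9] -> (len(lo)=2, len(hi)=1, max(lo)=8)
Step 4: insert 23 -> lo=[3, 8] hi=[9, 23] -> (len(lo)=2, len(hi)=2, max(lo)=8)
Step 5: insert 15 -> lo=[3, 8, 9] hi=[15, 23] -> (len(lo)=3, len(hi)=2, max(lo)=9)
Step 6: insert 45 -> lo=[3, 8, 9] hi=[15, 23, 45] -> (len(lo)=3, len(hi)=3, max(lo)=9)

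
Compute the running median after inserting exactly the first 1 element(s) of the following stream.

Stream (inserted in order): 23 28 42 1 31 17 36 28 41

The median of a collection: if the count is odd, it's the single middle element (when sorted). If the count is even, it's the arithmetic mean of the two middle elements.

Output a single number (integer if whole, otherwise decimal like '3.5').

Step 1: insert 23 -> lo=[23] (size 1, max 23) hi=[] (size 0) -> median=23

Answer: 23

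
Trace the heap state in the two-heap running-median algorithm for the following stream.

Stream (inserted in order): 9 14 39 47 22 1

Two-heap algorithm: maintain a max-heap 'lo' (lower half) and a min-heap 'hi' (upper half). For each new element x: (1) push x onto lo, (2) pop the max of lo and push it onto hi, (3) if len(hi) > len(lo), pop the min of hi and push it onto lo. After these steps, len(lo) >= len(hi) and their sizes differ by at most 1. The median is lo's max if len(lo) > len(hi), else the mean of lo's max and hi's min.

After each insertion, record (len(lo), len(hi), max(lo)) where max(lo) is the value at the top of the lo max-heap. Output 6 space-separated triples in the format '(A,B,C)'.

Step 1: insert 9 -> lo=[9] hi=[] -> (len(lo)=1, len(hi)=0, max(lo)=9)
Step 2: insert 14 -> lo=[9] hi=[14] -> (len(lo)=1, len(hi)=1, max(lo)=9)
Step 3: insert 39 -> lo=[9, 14] hi=[39] -> (len(lo)=2, len(hi)=1, max(lo)=14)
Step 4: insert 47 -> lo=[9, 14] hi=[39, 47] -> (len(lo)=2, len(hi)=2, max(lo)=14)
Step 5: insert 22 -> lo=[9, 14, 22] hi=[39, 47] -> (len(lo)=3, len(hi)=2, max(lo)=22)
Step 6: insert 1 -> lo=[1, 9, 14] hi=[22, 39, 47] -> (len(lo)=3, len(hi)=3, max(lo)=14)

Answer: (1,0,9) (1,1,9) (2,1,14) (2,2,14) (3,2,22) (3,3,14)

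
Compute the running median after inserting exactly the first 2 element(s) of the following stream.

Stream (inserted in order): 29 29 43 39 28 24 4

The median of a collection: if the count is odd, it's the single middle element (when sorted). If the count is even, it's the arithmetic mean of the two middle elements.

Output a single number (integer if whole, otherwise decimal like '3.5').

Step 1: insert 29 -> lo=[29] (size 1, max 29) hi=[] (size 0) -> median=29
Step 2: insert 29 -> lo=[29] (size 1, max 29) hi=[29] (size 1, min 29) -> median=29

Answer: 29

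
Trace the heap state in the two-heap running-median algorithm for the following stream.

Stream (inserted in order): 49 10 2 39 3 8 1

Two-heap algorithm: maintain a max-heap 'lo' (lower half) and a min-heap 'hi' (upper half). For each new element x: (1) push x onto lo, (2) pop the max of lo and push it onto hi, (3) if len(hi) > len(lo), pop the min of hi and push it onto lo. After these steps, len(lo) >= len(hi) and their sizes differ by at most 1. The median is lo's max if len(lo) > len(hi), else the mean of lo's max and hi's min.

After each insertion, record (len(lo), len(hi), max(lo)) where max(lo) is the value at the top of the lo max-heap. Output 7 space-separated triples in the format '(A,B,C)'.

Step 1: insert 49 -> lo=[49] hi=[] -> (len(lo)=1, len(hi)=0, max(lo)=49)
Step 2: insert 10 -> lo=[10] hi=[49] -> (len(lo)=1, len(hi)=1, max(lo)=10)
Step 3: insert 2 -> lo=[2, 10] hi=[49] -> (len(lo)=2, len(hi)=1, max(lo)=10)
Step 4: insert 39 -> lo=[2, 10] hi=[39, 49] -> (len(lo)=2, len(hi)=2, max(lo)=10)
Step 5: insert 3 -> lo=[2, 3, 10] hi=[39, 49] -> (len(lo)=3, len(hi)=2, max(lo)=10)
Step 6: insert 8 -> lo=[2, 3, 8] hi=[10, 39, 49] -> (len(lo)=3, len(hi)=3, max(lo)=8)
Step 7: insert 1 -> lo=[1, 2, 3, 8] hi=[10, 39, 49] -> (len(lo)=4, len(hi)=3, max(lo)=8)

Answer: (1,0,49) (1,1,10) (2,1,10) (2,2,10) (3,2,10) (3,3,8) (4,3,8)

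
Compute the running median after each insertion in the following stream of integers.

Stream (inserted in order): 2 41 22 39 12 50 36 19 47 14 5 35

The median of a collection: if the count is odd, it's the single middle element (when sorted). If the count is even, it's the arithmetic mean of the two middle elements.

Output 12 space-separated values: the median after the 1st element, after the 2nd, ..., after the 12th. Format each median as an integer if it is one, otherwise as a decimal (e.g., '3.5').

Answer: 2 21.5 22 30.5 22 30.5 36 29 36 29 22 28.5

Derivation:
Step 1: insert 2 -> lo=[2] (size 1, max 2) hi=[] (size 0) -> median=2
Step 2: insert 41 -> lo=[2] (size 1, max 2) hi=[41] (size 1, min 41) -> median=21.5
Step 3: insert 22 -> lo=[2, 22] (size 2, max 22) hi=[41] (size 1, min 41) -> median=22
Step 4: insert 39 -> lo=[2, 22] (size 2, max 22) hi=[39, 41] (size 2, min 39) -> median=30.5
Step 5: insert 12 -> lo=[2, 12, 22] (size 3, max 22) hi=[39, 41] (size 2, min 39) -> median=22
Step 6: insert 50 -> lo=[2, 12, 22] (size 3, max 22) hi=[39, 41, 50] (size 3, min 39) -> median=30.5
Step 7: insert 36 -> lo=[2, 12, 22, 36] (size 4, max 36) hi=[39, 41, 50] (size 3, min 39) -> median=36
Step 8: insert 19 -> lo=[2, 12, 19, 22] (size 4, max 22) hi=[36, 39, 41, 50] (size 4, min 36) -> median=29
Step 9: insert 47 -> lo=[2, 12, 19, 22, 36] (size 5, max 36) hi=[39, 41, 47, 50] (size 4, min 39) -> median=36
Step 10: insert 14 -> lo=[2, 12, 14, 19, 22] (size 5, max 22) hi=[36, 39, 41, 47, 50] (size 5, min 36) -> median=29
Step 11: insert 5 -> lo=[2, 5, 12, 14, 19, 22] (size 6, max 22) hi=[36, 39, 41, 47, 50] (size 5, min 36) -> median=22
Step 12: insert 35 -> lo=[2, 5, 12, 14, 19, 22] (size 6, max 22) hi=[35, 36, 39, 41, 47, 50] (size 6, min 35) -> median=28.5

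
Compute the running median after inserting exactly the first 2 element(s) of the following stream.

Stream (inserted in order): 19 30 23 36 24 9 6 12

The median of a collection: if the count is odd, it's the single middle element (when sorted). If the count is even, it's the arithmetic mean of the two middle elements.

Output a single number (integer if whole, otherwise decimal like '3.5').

Answer: 24.5

Derivation:
Step 1: insert 19 -> lo=[19] (size 1, max 19) hi=[] (size 0) -> median=19
Step 2: insert 30 -> lo=[19] (size 1, max 19) hi=[30] (size 1, min 30) -> median=24.5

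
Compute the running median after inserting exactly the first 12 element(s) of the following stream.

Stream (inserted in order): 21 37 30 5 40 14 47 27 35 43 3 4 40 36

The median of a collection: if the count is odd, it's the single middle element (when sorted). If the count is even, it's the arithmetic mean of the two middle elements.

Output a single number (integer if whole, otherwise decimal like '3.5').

Step 1: insert 21 -> lo=[21] (size 1, max 21) hi=[] (size 0) -> median=21
Step 2: insert 37 -> lo=[21] (size 1, max 21) hi=[37] (size 1, min 37) -> median=29
Step 3: insert 30 -> lo=[21, 30] (size 2, max 30) hi=[37] (size 1, min 37) -> median=30
Step 4: insert 5 -> lo=[5, 21] (size 2, max 21) hi=[30, 37] (size 2, min 30) -> median=25.5
Step 5: insert 40 -> lo=[5, 21, 30] (size 3, max 30) hi=[37, 40] (size 2, min 37) -> median=30
Step 6: insert 14 -> lo=[5, 14, 21] (size 3, max 21) hi=[30, 37, 40] (size 3, min 30) -> median=25.5
Step 7: insert 47 -> lo=[5, 14, 21, 30] (size 4, max 30) hi=[37, 40, 47] (size 3, min 37) -> median=30
Step 8: insert 27 -> lo=[5, 14, 21, 27] (size 4, max 27) hi=[30, 37, 40, 47] (size 4, min 30) -> median=28.5
Step 9: insert 35 -> lo=[5, 14, 21, 27, 30] (size 5, max 30) hi=[35, 37, 40, 47] (size 4, min 35) -> median=30
Step 10: insert 43 -> lo=[5, 14, 21, 27, 30] (size 5, max 30) hi=[35, 37, 40, 43, 47] (size 5, min 35) -> median=32.5
Step 11: insert 3 -> lo=[3, 5, 14, 21, 27, 30] (size 6, max 30) hi=[35, 37, 40, 43, 47] (size 5, min 35) -> median=30
Step 12: insert 4 -> lo=[3, 4, 5, 14, 21, 27] (size 6, max 27) hi=[30, 35, 37, 40, 43, 47] (size 6, min 30) -> median=28.5

Answer: 28.5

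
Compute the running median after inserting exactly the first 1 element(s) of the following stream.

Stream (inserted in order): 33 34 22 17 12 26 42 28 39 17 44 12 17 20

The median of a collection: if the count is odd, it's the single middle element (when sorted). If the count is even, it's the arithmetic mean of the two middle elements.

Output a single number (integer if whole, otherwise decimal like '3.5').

Answer: 33

Derivation:
Step 1: insert 33 -> lo=[33] (size 1, max 33) hi=[] (size 0) -> median=33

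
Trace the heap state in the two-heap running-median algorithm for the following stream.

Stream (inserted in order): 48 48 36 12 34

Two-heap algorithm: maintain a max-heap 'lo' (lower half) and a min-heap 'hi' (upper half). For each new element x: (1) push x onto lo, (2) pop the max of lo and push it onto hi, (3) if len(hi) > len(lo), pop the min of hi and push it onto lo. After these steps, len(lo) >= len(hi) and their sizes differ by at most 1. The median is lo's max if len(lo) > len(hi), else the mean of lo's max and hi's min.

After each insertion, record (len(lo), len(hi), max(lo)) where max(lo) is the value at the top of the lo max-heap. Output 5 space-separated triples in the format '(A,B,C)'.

Answer: (1,0,48) (1,1,48) (2,1,48) (2,2,36) (3,2,36)

Derivation:
Step 1: insert 48 -> lo=[48] hi=[] -> (len(lo)=1, len(hi)=0, max(lo)=48)
Step 2: insert 48 -> lo=[48] hi=[48] -> (len(lo)=1, len(hi)=1, max(lo)=48)
Step 3: insert 36 -> lo=[36, 48] hi=[48] -> (len(lo)=2, len(hi)=1, max(lo)=48)
Step 4: insert 12 -> lo=[12, 36] hi=[48, 48] -> (len(lo)=2, len(hi)=2, max(lo)=36)
Step 5: insert 34 -> lo=[12, 34, 36] hi=[48, 48] -> (len(lo)=3, len(hi)=2, max(lo)=36)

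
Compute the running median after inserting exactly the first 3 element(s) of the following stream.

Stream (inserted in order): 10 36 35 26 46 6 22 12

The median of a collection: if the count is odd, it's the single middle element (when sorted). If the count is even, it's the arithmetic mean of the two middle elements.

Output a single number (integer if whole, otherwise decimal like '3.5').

Answer: 35

Derivation:
Step 1: insert 10 -> lo=[10] (size 1, max 10) hi=[] (size 0) -> median=10
Step 2: insert 36 -> lo=[10] (size 1, max 10) hi=[36] (size 1, min 36) -> median=23
Step 3: insert 35 -> lo=[10, 35] (size 2, max 35) hi=[36] (size 1, min 36) -> median=35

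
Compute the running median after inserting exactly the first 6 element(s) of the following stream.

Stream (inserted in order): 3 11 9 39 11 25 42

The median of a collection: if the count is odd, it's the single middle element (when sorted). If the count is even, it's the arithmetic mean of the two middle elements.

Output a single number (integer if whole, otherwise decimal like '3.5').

Step 1: insert 3 -> lo=[3] (size 1, max 3) hi=[] (size 0) -> median=3
Step 2: insert 11 -> lo=[3] (size 1, max 3) hi=[11] (size 1, min 11) -> median=7
Step 3: insert 9 -> lo=[3, 9] (size 2, max 9) hi=[11] (size 1, min 11) -> median=9
Step 4: insert 39 -> lo=[3, 9] (size 2, max 9) hi=[11, 39] (size 2, min 11) -> median=10
Step 5: insert 11 -> lo=[3, 9, 11] (size 3, max 11) hi=[11, 39] (size 2, min 11) -> median=11
Step 6: insert 25 -> lo=[3, 9, 11] (size 3, max 11) hi=[11, 25, 39] (size 3, min 11) -> median=11

Answer: 11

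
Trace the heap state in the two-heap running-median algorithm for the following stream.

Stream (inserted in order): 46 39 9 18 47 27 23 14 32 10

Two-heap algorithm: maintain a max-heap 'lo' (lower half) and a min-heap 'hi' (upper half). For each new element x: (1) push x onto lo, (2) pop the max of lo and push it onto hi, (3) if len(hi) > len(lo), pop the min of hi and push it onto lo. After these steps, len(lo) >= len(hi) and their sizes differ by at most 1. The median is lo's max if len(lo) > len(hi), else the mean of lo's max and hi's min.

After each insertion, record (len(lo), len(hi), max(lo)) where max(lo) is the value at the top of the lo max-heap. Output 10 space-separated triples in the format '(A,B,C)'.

Answer: (1,0,46) (1,1,39) (2,1,39) (2,2,18) (3,2,39) (3,3,27) (4,3,27) (4,4,23) (5,4,27) (5,5,23)

Derivation:
Step 1: insert 46 -> lo=[46] hi=[] -> (len(lo)=1, len(hi)=0, max(lo)=46)
Step 2: insert 39 -> lo=[39] hi=[46] -> (len(lo)=1, len(hi)=1, max(lo)=39)
Step 3: insert 9 -> lo=[9, 39] hi=[46] -> (len(lo)=2, len(hi)=1, max(lo)=39)
Step 4: insert 18 -> lo=[9, 18] hi=[39, 46] -> (len(lo)=2, len(hi)=2, max(lo)=18)
Step 5: insert 47 -> lo=[9, 18, 39] hi=[46, 47] -> (len(lo)=3, len(hi)=2, max(lo)=39)
Step 6: insert 27 -> lo=[9, 18, 27] hi=[39, 46, 47] -> (len(lo)=3, len(hi)=3, max(lo)=27)
Step 7: insert 23 -> lo=[9, 18, 23, 27] hi=[39, 46, 47] -> (len(lo)=4, len(hi)=3, max(lo)=27)
Step 8: insert 14 -> lo=[9, 14, 18, 23] hi=[27, 39, 46, 47] -> (len(lo)=4, len(hi)=4, max(lo)=23)
Step 9: insert 32 -> lo=[9, 14, 18, 23, 27] hi=[32, 39, 46, 47] -> (len(lo)=5, len(hi)=4, max(lo)=27)
Step 10: insert 10 -> lo=[9, 10, 14, 18, 23] hi=[27, 32, 39, 46, 47] -> (len(lo)=5, len(hi)=5, max(lo)=23)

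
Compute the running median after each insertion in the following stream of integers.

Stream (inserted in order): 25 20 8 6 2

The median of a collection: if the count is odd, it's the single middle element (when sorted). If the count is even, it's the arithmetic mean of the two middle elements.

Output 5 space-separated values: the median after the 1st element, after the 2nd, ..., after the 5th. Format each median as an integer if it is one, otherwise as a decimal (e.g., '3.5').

Answer: 25 22.5 20 14 8

Derivation:
Step 1: insert 25 -> lo=[25] (size 1, max 25) hi=[] (size 0) -> median=25
Step 2: insert 20 -> lo=[20] (size 1, max 20) hi=[25] (size 1, min 25) -> median=22.5
Step 3: insert 8 -> lo=[8, 20] (size 2, max 20) hi=[25] (size 1, min 25) -> median=20
Step 4: insert 6 -> lo=[6, 8] (size 2, max 8) hi=[20, 25] (size 2, min 20) -> median=14
Step 5: insert 2 -> lo=[2, 6, 8] (size 3, max 8) hi=[20, 25] (size 2, min 20) -> median=8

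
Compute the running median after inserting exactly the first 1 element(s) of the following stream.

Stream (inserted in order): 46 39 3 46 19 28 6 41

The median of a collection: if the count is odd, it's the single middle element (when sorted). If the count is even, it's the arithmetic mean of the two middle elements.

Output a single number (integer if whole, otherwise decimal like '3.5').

Answer: 46

Derivation:
Step 1: insert 46 -> lo=[46] (size 1, max 46) hi=[] (size 0) -> median=46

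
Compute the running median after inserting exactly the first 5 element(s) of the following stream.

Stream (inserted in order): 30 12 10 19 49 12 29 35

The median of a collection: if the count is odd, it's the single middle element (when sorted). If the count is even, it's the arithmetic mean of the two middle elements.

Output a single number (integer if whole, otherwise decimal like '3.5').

Answer: 19

Derivation:
Step 1: insert 30 -> lo=[30] (size 1, max 30) hi=[] (size 0) -> median=30
Step 2: insert 12 -> lo=[12] (size 1, max 12) hi=[30] (size 1, min 30) -> median=21
Step 3: insert 10 -> lo=[10, 12] (size 2, max 12) hi=[30] (size 1, min 30) -> median=12
Step 4: insert 19 -> lo=[10, 12] (size 2, max 12) hi=[19, 30] (size 2, min 19) -> median=15.5
Step 5: insert 49 -> lo=[10, 12, 19] (size 3, max 19) hi=[30, 49] (size 2, min 30) -> median=19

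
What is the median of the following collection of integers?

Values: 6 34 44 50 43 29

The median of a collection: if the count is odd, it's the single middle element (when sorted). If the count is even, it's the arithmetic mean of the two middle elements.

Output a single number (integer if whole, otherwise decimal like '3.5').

Step 1: insert 6 -> lo=[6] (size 1, max 6) hi=[] (size 0) -> median=6
Step 2: insert 34 -> lo=[6] (size 1, max 6) hi=[34] (size 1, min 34) -> median=20
Step 3: insert 44 -> lo=[6, 34] (size 2, max 34) hi=[44] (size 1, min 44) -> median=34
Step 4: insert 50 -> lo=[6, 34] (size 2, max 34) hi=[44, 50] (size 2, min 44) -> median=39
Step 5: insert 43 -> lo=[6, 34, 43] (size 3, max 43) hi=[44, 50] (size 2, min 44) -> median=43
Step 6: insert 29 -> lo=[6, 29, 34] (size 3, max 34) hi=[43, 44, 50] (size 3, min 43) -> median=38.5

Answer: 38.5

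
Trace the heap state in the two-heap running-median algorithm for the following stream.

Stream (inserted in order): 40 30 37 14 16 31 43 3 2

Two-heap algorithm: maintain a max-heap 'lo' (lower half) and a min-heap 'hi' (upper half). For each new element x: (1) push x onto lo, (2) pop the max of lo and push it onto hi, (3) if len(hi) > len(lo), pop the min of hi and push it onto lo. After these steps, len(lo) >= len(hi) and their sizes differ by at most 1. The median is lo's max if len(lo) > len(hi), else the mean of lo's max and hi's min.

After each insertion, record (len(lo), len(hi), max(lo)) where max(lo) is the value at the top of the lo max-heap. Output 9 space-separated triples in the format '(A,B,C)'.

Step 1: insert 40 -> lo=[40] hi=[] -> (len(lo)=1, len(hi)=0, max(lo)=40)
Step 2: insert 30 -> lo=[30] hi=[40] -> (len(lo)=1, len(hi)=1, max(lo)=30)
Step 3: insert 37 -> lo=[30, 37] hi=[40] -> (len(lo)=2, len(hi)=1, max(lo)=37)
Step 4: insert 14 -> lo=[14, 30] hi=[37, 40] -> (len(lo)=2, len(hi)=2, max(lo)=30)
Step 5: insert 16 -> lo=[14, 16, 30] hi=[37, 40] -> (len(lo)=3, len(hi)=2, max(lo)=30)
Step 6: insert 31 -> lo=[14, 16, 30] hi=[31, 37, 40] -> (len(lo)=3, len(hi)=3, max(lo)=30)
Step 7: insert 43 -> lo=[14, 16, 30, 31] hi=[37, 40, 43] -> (len(lo)=4, len(hi)=3, max(lo)=31)
Step 8: insert 3 -> lo=[3, 14, 16, 30] hi=[31, 37, 40, 43] -> (len(lo)=4, len(hi)=4, max(lo)=30)
Step 9: insert 2 -> lo=[2, 3, 14, 16, 30] hi=[31, 37, 40, 43] -> (len(lo)=5, len(hi)=4, max(lo)=30)

Answer: (1,0,40) (1,1,30) (2,1,37) (2,2,30) (3,2,30) (3,3,30) (4,3,31) (4,4,30) (5,4,30)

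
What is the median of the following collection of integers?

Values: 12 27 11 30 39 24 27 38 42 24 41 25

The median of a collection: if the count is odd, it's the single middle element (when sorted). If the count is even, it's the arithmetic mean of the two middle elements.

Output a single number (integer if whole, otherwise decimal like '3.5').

Step 1: insert 12 -> lo=[12] (size 1, max 12) hi=[] (size 0) -> median=12
Step 2: insert 27 -> lo=[12] (size 1, max 12) hi=[27] (size 1, min 27) -> median=19.5
Step 3: insert 11 -> lo=[11, 12] (size 2, max 12) hi=[27] (size 1, min 27) -> median=12
Step 4: insert 30 -> lo=[11, 12] (size 2, max 12) hi=[27, 30] (size 2, min 27) -> median=19.5
Step 5: insert 39 -> lo=[11, 12, 27] (size 3, max 27) hi=[30, 39] (size 2, min 30) -> median=27
Step 6: insert 24 -> lo=[11, 12, 24] (size 3, max 24) hi=[27, 30, 39] (size 3, min 27) -> median=25.5
Step 7: insert 27 -> lo=[11, 12, 24, 27] (size 4, max 27) hi=[27, 30, 39] (size 3, min 27) -> median=27
Step 8: insert 38 -> lo=[11, 12, 24, 27] (size 4, max 27) hi=[27, 30, 38, 39] (size 4, min 27) -> median=27
Step 9: insert 42 -> lo=[11, 12, 24, 27, 27] (size 5, max 27) hi=[30, 38, 39, 42] (size 4, min 30) -> median=27
Step 10: insert 24 -> lo=[11, 12, 24, 24, 27] (size 5, max 27) hi=[27, 30, 38, 39, 42] (size 5, min 27) -> median=27
Step 11: insert 41 -> lo=[11, 12, 24, 24, 27, 27] (size 6, max 27) hi=[30, 38, 39, 41, 42] (size 5, min 30) -> median=27
Step 12: insert 25 -> lo=[11, 12, 24, 24, 25, 27] (size 6, max 27) hi=[27, 30, 38, 39, 41, 42] (size 6, min 27) -> median=27

Answer: 27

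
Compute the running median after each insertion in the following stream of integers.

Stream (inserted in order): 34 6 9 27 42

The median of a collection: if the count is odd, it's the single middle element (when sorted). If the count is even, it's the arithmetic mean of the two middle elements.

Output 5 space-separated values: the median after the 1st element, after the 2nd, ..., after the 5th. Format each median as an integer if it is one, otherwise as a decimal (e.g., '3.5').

Step 1: insert 34 -> lo=[34] (size 1, max 34) hi=[] (size 0) -> median=34
Step 2: insert 6 -> lo=[6] (size 1, max 6) hi=[34] (size 1, min 34) -> median=20
Step 3: insert 9 -> lo=[6, 9] (size 2, max 9) hi=[34] (size 1, min 34) -> median=9
Step 4: insert 27 -> lo=[6, 9] (size 2, max 9) hi=[27, 34] (size 2, min 27) -> median=18
Step 5: insert 42 -> lo=[6, 9, 27] (size 3, max 27) hi=[34, 42] (size 2, min 34) -> median=27

Answer: 34 20 9 18 27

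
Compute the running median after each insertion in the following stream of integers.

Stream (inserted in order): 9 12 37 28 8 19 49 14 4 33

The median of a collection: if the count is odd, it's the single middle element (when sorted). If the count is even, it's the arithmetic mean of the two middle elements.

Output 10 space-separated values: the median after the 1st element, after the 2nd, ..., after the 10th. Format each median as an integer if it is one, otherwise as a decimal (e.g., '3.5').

Answer: 9 10.5 12 20 12 15.5 19 16.5 14 16.5

Derivation:
Step 1: insert 9 -> lo=[9] (size 1, max 9) hi=[] (size 0) -> median=9
Step 2: insert 12 -> lo=[9] (size 1, max 9) hi=[12] (size 1, min 12) -> median=10.5
Step 3: insert 37 -> lo=[9, 12] (size 2, max 12) hi=[37] (size 1, min 37) -> median=12
Step 4: insert 28 -> lo=[9, 12] (size 2, max 12) hi=[28, 37] (size 2, min 28) -> median=20
Step 5: insert 8 -> lo=[8, 9, 12] (size 3, max 12) hi=[28, 37] (size 2, min 28) -> median=12
Step 6: insert 19 -> lo=[8, 9, 12] (size 3, max 12) hi=[19, 28, 37] (size 3, min 19) -> median=15.5
Step 7: insert 49 -> lo=[8, 9, 12, 19] (size 4, max 19) hi=[28, 37, 49] (size 3, min 28) -> median=19
Step 8: insert 14 -> lo=[8, 9, 12, 14] (size 4, max 14) hi=[19, 28, 37, 49] (size 4, min 19) -> median=16.5
Step 9: insert 4 -> lo=[4, 8, 9, 12, 14] (size 5, max 14) hi=[19, 28, 37, 49] (size 4, min 19) -> median=14
Step 10: insert 33 -> lo=[4, 8, 9, 12, 14] (size 5, max 14) hi=[19, 28, 33, 37, 49] (size 5, min 19) -> median=16.5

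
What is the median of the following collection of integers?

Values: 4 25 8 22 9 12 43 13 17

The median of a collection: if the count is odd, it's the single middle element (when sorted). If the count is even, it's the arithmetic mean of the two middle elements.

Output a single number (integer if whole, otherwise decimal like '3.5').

Step 1: insert 4 -> lo=[4] (size 1, max 4) hi=[] (size 0) -> median=4
Step 2: insert 25 -> lo=[4] (size 1, max 4) hi=[25] (size 1, min 25) -> median=14.5
Step 3: insert 8 -> lo=[4, 8] (size 2, max 8) hi=[25] (size 1, min 25) -> median=8
Step 4: insert 22 -> lo=[4, 8] (size 2, max 8) hi=[22, 25] (size 2, min 22) -> median=15
Step 5: insert 9 -> lo=[4, 8, 9] (size 3, max 9) hi=[22, 25] (size 2, min 22) -> median=9
Step 6: insert 12 -> lo=[4, 8, 9] (size 3, max 9) hi=[12, 22, 25] (size 3, min 12) -> median=10.5
Step 7: insert 43 -> lo=[4, 8, 9, 12] (size 4, max 12) hi=[22, 25, 43] (size 3, min 22) -> median=12
Step 8: insert 13 -> lo=[4, 8, 9, 12] (size 4, max 12) hi=[13, 22, 25, 43] (size 4, min 13) -> median=12.5
Step 9: insert 17 -> lo=[4, 8, 9, 12, 13] (size 5, max 13) hi=[17, 22, 25, 43] (size 4, min 17) -> median=13

Answer: 13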